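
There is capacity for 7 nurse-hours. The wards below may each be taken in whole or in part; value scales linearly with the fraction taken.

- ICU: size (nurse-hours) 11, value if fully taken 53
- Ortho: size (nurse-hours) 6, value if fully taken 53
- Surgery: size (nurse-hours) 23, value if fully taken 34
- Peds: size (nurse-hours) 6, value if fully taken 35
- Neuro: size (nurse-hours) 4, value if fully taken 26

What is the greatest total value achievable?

Sort by value density: Ortho 53/6≈8.83, Neuro 26/4≈6.5, Peds 35/6≈5.83, ICU 53/11≈4.82, Surgery 34/23≈1.48.
Take all of Ortho (6 nurse-hours, value 53) — 1 nurse-hours left.
1 nurse-hours left: a 1/4 share of Neuro gives 26×1/4 = 6.5.
Total value = 59.5.

59.5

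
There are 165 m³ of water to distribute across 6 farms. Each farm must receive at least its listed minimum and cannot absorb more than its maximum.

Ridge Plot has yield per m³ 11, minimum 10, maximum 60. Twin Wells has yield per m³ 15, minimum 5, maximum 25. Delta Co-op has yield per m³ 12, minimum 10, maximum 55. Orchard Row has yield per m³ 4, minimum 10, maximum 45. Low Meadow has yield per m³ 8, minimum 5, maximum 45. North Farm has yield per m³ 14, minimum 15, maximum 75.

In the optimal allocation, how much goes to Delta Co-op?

Meeting every minimum uses 10+5+10+10+5+15 = 55 m³, leaving 110.
Order the farms by yield per m³: Twin Wells 15 > North Farm 14 > Delta Co-op 12 > Ridge Plot 11 > Low Meadow 8 > Orchard Row 4.
Twin Wells takes 20 more to reach its cap of 25 → 90 left.
North Farm takes 60 more to reach its cap of 75 → 30 left.
Delta Co-op has room for 45 more but only 30 remain, so it gets 40.

40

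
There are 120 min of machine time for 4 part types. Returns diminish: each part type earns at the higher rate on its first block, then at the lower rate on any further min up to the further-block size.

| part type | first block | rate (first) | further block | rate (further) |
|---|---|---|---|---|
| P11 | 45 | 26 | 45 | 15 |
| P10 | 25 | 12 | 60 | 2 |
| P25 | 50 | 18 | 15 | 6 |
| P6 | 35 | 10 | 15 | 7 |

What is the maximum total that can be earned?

Treat each block as its own option and order by rate: P11/tier1 26 > P25/tier1 18 > P11/tier2 15 > P10/tier1 12 > P6/tier1 10 > P6/tier2 7 > P25/tier2 6 > P10/tier2 2.
P11 tier1 at 26: fill all 45 — 75 left.
P25 tier1 at 18: fill all 50 — 25 left.
P11 tier2 at 15: only 25 left, fill 25.
Total = 26×45 + 18×50 + 15×25 = 2445.

2445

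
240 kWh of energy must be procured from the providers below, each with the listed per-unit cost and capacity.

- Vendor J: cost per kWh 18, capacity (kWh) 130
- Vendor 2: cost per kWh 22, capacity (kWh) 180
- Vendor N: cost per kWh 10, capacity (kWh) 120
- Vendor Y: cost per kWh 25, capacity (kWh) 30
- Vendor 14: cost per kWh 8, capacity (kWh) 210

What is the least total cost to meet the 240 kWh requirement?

Use providers in increasing cost order.
Vendor 14 at 8: take all 210 kWh — 30 still needed.
Vendor N at 10: take 30 of its 120 — requirement met.
Vendor J, Vendor 2, Vendor Y: unused.
Cost = 210×8 + 30×10 = 1980.

1980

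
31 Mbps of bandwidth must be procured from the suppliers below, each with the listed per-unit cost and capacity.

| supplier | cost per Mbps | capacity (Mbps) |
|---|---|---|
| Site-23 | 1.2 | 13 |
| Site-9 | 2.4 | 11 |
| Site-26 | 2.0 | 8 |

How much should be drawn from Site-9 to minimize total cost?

Use suppliers in increasing cost order.
Site-23 at 1.2: take all 13 Mbps ; 18 still needed.
Take 8 from Site-26 at 2.0 ; need 10 more.
Site-9 at 2.4: take 10 of its 11 ; requirement met.

10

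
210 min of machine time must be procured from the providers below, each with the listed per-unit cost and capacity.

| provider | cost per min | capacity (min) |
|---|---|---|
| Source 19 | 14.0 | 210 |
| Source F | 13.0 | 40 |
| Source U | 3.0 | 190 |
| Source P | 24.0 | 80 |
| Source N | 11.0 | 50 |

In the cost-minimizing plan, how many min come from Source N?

Fill from the cheapest provider first.
Source U (3.0): use full 190 ; 20 min to go.
Take 20 from Source N at 11.0 to finish.
Source F, Source 19, Source P: unused.

20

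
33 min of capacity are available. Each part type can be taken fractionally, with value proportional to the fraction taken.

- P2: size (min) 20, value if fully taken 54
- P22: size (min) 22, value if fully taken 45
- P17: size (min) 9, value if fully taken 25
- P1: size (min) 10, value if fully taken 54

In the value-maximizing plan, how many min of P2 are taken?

14

Sort by value density: P1 54/10≈5.4, P17 25/9≈2.78, P2 54/20≈2.7, P22 45/22≈2.05.
Take all of P1 (10 min, value 54) ; 23 min left.
Take all of P17 (9 min, value 25) ; 14 min left.
Fill the last 14 min with part of P2: 14/20 of it earns 37.8.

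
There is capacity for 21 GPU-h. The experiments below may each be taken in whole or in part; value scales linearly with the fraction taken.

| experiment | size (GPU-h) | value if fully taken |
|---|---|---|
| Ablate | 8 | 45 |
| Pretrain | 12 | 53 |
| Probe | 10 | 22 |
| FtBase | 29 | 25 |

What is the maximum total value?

Rank by value-to-size ratio: Ablate 45/8≈5.62, Pretrain 53/12≈4.42, Probe 22/10≈2.2, FtBase 25/29≈0.862.
Take all of Ablate (8 GPU-h, value 45) — 13 GPU-h left.
Take all of Pretrain (12 GPU-h, value 53) — 1 GPU-h left.
Only 1 GPU-h remain; take 1/10 of Probe for value 22×1/10 = 2.2.
Total value = 100.2.

100.2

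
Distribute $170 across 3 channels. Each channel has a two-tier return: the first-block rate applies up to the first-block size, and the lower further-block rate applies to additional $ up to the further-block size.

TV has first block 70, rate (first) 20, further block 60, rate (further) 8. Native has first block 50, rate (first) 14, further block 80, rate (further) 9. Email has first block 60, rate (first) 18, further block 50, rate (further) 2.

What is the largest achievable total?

3040

Order all 6 blocks by rate: TV/T1 20 > Email/T1 18 > Native/T1 14 > Native/T2 9 > TV/T2 8 > Email/T2 2.
TV/T1 (20): +70 → 100 left.
Email/T1 (18): +60 → 40 left.
40 remain; put them into Native T1 at 14.
Total = 20×70 + 18×60 + 14×40 = 3040.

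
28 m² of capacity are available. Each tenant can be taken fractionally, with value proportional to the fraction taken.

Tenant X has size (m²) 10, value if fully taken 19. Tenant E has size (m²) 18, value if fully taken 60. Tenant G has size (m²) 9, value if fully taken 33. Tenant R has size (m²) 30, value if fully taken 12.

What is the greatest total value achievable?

Rank by value-to-size ratio: Tenant G 33/9≈3.67, Tenant E 60/18≈3.33, Tenant X 19/10≈1.9, Tenant R 12/30≈0.4.
All 9 m² of Tenant G fit (value 33) — 19 remain.
Tenant E: take in full, 18 m² for value 60 — 1 left.
1 m² left: a 1/10 share of Tenant X gives 19×1/10 = 1.9.
Total value = 94.9.

94.9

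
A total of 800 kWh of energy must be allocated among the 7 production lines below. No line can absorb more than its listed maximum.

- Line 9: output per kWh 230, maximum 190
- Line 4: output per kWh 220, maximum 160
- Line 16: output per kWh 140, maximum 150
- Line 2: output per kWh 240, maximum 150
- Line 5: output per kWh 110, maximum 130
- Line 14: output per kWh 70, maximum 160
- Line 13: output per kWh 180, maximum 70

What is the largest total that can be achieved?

Rank by output per kWh: Line 2 240 > Line 9 230 > Line 4 220 > Line 13 180 > Line 16 140 > Line 5 110 > Line 14 70.
Line 2: +150 to 150 (cap) → 650 left.
Line 9 takes 190 to reach its cap of 190 → 460 left.
Give Line 4 160 to hit its cap of 160 → 300 left.
Line 13: +70 to 70 (cap) → 230 left.
Give Line 16 150 to hit its cap of 150 → 80 left.
Line 5 has room for 130 but only 80 remain, so it gets 80.
Total = 230×190 + 220×160 + 140×150 + 240×150 + 110×80 + 180×70 = 157300.

157300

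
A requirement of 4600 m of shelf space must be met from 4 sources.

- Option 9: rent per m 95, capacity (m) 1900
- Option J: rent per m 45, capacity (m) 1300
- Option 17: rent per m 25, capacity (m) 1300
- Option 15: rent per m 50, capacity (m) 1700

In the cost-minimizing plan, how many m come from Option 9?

300

Fill from the cheapest source first.
Take 1300 from Option 17 at 25 ; need 3300 more.
Option J (45): use full 1300 ; 2000 m to go.
Take 1700 from Option 15 at 50 ; need 300 more.
Option 9 at 95: take 300 of its 1900 ; requirement met.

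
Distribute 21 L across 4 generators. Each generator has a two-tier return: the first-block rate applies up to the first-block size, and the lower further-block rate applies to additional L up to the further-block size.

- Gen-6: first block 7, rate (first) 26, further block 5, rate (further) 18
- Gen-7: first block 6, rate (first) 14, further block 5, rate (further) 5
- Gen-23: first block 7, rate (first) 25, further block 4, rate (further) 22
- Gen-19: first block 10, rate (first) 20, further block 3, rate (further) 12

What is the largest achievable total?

Treat each block as its own option and order by rate: Gen-6/tier1 26 > Gen-23/tier1 25 > Gen-23/tier2 22 > Gen-19/tier1 20 > Gen-6/tier2 18 > Gen-7/tier1 14 > Gen-19/tier2 12 > Gen-7/tier2 5.
Gen-6/tier1 (26): +7 → 14 left.
Gen-23 tier1 at 25: fill all 7 → 7 left.
Gen-23 tier2 at 22: fill all 4 → 3 left.
Gen-19 tier1 at 20: only 3 left, fill 3.
Total = 26×7 + 25×7 + 22×4 + 20×3 = 505.

505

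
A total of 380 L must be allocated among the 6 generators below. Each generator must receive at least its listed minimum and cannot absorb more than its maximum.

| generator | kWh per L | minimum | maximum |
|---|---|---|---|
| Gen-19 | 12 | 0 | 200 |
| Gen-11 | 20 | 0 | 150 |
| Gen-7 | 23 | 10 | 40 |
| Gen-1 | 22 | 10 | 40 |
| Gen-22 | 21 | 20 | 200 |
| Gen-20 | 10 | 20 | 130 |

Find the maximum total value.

Meeting every minimum uses 0+0+10+10+20+20 = 60 L, leaving 320.
Highest kWh per L first: Gen-7 23 > Gen-1 22 > Gen-22 21 > Gen-11 20 > Gen-19 12 > Gen-20 10.
Give Gen-7 30 more to hit its cap of 40 ; 290 left.
Gen-1: +30 to 40 (cap) ; 260 left.
Gen-22 takes 180 more to reach its cap of 200 ; 80 left.
Only 80 left; Gen-11 takes them to reach 80.
Total = 20×80 + 23×40 + 22×40 + 21×200 + 10×20 = 7800.

7800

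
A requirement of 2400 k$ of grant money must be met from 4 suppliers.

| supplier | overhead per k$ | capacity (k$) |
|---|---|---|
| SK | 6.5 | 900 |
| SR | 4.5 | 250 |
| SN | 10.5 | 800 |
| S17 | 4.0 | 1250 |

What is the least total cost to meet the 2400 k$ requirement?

11975

Use suppliers in increasing cost order.
S17 (4.0): use full 1250 ; 1150 k$ to go.
SR at 4.5: take all 250 k$ ; 900 still needed.
SK (6.5): use full 900 ; 0 k$ to go.
SN: unused.
Cost = 1250×4.0 + 250×4.5 + 900×6.5 = 11975.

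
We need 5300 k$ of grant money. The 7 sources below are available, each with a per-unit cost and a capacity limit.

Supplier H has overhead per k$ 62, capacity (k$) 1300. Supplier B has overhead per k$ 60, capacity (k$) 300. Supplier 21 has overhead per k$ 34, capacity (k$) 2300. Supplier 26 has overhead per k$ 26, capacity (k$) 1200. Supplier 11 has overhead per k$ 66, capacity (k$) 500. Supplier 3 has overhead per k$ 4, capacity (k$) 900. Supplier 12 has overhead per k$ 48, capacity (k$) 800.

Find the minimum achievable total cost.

157400

Use sources in increasing cost order.
Supplier 3 (4): use full 900 — 4400 k$ to go.
Take 1200 from Supplier 26 at 26 — need 3200 more.
Supplier 21 at 34: take all 2300 k$ — 900 still needed.
Supplier 12 at 48: take all 800 k$ — 100 still needed.
Supplier B at 60: take 100 of its 300 — requirement met.
Supplier H, Supplier 11: unused.
Cost = 900×4 + 1200×26 + 2300×34 + 800×48 + 100×60 = 157400.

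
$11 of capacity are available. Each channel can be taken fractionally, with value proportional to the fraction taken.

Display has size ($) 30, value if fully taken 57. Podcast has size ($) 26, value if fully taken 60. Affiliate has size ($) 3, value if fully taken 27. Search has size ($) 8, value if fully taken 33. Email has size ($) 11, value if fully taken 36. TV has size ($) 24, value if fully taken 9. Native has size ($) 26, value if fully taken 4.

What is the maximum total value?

60

Sort by value density: Affiliate 27/3≈9, Search 33/8≈4.12, Email 36/11≈3.27, Podcast 60/26≈2.31, Display 57/30≈1.9, TV 9/24≈0.375, Native 4/26≈0.154.
Affiliate: take in full, 3 $ for value 27 — 8 left.
Search: take in full, 8 $ for value 33 — 0 left.
Total value = 60.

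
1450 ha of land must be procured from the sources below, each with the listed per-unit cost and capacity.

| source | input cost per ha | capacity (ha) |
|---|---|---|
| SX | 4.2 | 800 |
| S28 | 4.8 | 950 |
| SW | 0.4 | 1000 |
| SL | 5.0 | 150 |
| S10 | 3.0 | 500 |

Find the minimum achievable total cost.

1750

Use sources in increasing cost order.
Take 1000 from SW at 0.4 → need 450 more.
S10 at 3.0: take 450 of its 500 → requirement met.
SX, S28, SL: unused.
Cost = 1000×0.4 + 450×3.0 = 1750.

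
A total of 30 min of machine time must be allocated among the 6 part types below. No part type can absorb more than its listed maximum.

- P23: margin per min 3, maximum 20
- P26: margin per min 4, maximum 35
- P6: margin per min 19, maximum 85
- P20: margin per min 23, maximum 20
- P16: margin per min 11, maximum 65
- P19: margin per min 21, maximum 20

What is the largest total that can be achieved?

670

Rank by margin per min: P20 23 > P19 21 > P6 19 > P16 11 > P26 4 > P23 3.
P20 takes 20 to reach its cap of 20 ; 10 left.
P19 has room for 20 but only 10 remain, so it gets 10.
Total = 23×20 + 21×10 = 670.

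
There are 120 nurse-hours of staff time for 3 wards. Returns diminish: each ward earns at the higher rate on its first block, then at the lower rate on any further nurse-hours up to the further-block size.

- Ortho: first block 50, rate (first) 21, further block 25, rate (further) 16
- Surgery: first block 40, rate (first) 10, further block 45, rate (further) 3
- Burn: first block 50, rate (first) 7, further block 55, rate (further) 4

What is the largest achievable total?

Treat each block as its own option and order by rate: Ortho/tier1 21 > Ortho/tier2 16 > Surgery/tier1 10 > Burn/tier1 7 > Burn/tier2 4 > Surgery/tier2 3.
Ortho/tier1 (21): +50 → 70 left.
Fill Ortho tier2 block (25 at 16) → 45 left.
Fill Surgery tier1 block (40 at 10) → 5 left.
5 remain; put them into Burn tier1 at 7.
Total = 21×50 + 16×25 + 10×40 + 7×5 = 1885.

1885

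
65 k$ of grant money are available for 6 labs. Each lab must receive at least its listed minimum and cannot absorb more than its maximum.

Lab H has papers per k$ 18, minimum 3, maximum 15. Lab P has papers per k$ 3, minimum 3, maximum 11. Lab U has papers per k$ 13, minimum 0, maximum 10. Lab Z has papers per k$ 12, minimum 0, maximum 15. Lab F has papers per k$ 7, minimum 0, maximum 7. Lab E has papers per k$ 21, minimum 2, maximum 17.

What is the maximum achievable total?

981

Meeting every minimum uses 3+3+0+0+0+2 = 8 k$, leaving 57.
Order the labs by papers per k$: Lab E 21 > Lab H 18 > Lab U 13 > Lab Z 12 > Lab F 7 > Lab P 3.
Lab E takes 15 more to reach its cap of 17 ; 42 left.
Give Lab H 12 more to hit its cap of 15 ; 30 left.
Give Lab U 10 more to hit its cap of 10 ; 20 left.
Lab Z takes 15 more to reach its cap of 15 ; 5 left.
Only 5 left; Lab F takes them to reach 5.
Total = 18×15 + 3×3 + 13×10 + 12×15 + 7×5 + 21×17 = 981.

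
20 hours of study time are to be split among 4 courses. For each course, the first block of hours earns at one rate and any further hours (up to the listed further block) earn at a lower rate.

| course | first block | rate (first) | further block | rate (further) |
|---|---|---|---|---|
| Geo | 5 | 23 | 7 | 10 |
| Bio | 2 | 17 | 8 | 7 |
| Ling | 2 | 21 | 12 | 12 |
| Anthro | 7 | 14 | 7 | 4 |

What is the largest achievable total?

Order all 8 blocks by rate: Geo/first 23 > Ling/first 21 > Bio/first 17 > Anthro/first 14 > Ling/second 12 > Geo/second 10 > Bio/second 7 > Anthro/second 4.
Geo/first (23): +5 → 15 left.
Ling first at 21: fill all 2 → 13 left.
Bio/first (17): +2 → 11 left.
Fill Anthro first block (7 at 14) → 4 left.
4 remain; put them into Ling second at 12.
Total = 23×5 + 21×2 + 17×2 + 14×7 + 12×4 = 337.

337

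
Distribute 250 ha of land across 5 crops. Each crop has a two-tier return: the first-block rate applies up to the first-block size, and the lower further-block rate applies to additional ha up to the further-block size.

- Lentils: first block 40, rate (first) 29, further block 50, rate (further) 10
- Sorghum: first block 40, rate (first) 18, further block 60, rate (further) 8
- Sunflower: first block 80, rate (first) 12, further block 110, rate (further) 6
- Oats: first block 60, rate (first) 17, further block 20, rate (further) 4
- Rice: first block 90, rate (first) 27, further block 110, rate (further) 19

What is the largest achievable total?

5860

Order all 10 blocks by rate: Lentils/T1 29 > Rice/T1 27 > Rice/T2 19 > Sorghum/T1 18 > Oats/T1 17 > Sunflower/T1 12 > Lentils/T2 10 > Sorghum/T2 8 > Sunflower/T2 6 > Oats/T2 4.
Fill Lentils T1 block (40 at 29) → 210 left.
Rice T1 at 27: fill all 90 → 120 left.
Fill Rice T2 block (110 at 19) → 10 left.
10 remain; put them into Sorghum T1 at 18.
Total = 29×40 + 27×90 + 19×110 + 18×10 = 5860.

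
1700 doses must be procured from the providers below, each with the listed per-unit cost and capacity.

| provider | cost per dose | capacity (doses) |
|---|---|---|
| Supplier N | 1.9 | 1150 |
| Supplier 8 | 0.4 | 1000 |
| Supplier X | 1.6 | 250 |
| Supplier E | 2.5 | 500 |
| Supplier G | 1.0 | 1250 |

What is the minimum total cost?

Use providers in increasing cost order.
Supplier 8 (0.4): use full 1000 — 700 doses to go.
Supplier G at 1.0: take 700 of its 1250 — requirement met.
Supplier X, Supplier N, Supplier E: unused.
Cost = 1000×0.4 + 700×1.0 = 1100.

1100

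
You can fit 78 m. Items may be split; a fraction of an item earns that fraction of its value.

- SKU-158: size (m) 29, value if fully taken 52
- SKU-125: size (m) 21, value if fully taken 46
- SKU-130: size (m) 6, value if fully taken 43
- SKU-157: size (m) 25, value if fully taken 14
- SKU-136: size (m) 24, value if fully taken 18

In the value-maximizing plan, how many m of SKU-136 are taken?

22

Rank by value-to-size ratio: SKU-130 43/6≈7.17, SKU-125 46/21≈2.19, SKU-158 52/29≈1.79, SKU-136 18/24≈0.75, SKU-157 14/25≈0.56.
SKU-130: take in full, 6 m for value 43 ; 72 left.
All 21 m of SKU-125 fit (value 46) ; 51 remain.
All 29 m of SKU-158 fit (value 52) ; 22 remain.
Only 22 m remain; take 22/24 of SKU-136 for value 18×22/24 = 16.5.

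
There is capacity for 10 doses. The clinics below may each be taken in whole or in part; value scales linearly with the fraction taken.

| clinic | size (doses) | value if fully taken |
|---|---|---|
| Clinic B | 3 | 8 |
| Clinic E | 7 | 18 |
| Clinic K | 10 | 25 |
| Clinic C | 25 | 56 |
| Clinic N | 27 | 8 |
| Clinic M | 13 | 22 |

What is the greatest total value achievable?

Best value per unit of size first: Clinic B 8/3≈2.67, Clinic E 18/7≈2.57, Clinic K 25/10≈2.5, Clinic C 56/25≈2.24, Clinic M 22/13≈1.69, Clinic N 8/27≈0.296.
All 3 doses of Clinic B fit (value 8) → 7 remain.
All 7 doses of Clinic E fit (value 18) → 0 remain.
Total value = 26.

26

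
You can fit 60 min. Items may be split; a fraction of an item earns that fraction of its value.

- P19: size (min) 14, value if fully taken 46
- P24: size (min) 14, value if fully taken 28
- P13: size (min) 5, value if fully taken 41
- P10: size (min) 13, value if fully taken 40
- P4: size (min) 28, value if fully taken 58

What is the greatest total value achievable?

Best value per unit of size first: P13 41/5≈8.2, P19 46/14≈3.29, P10 40/13≈3.08, P4 58/28≈2.07, P24 28/14≈2.
Take all of P13 (5 min, value 41) — 55 min left.
All 14 min of P19 fit (value 46) — 41 remain.
All 13 min of P10 fit (value 40) — 28 remain.
P4: take in full, 28 min for value 58 — 0 left.
Total value = 185.

185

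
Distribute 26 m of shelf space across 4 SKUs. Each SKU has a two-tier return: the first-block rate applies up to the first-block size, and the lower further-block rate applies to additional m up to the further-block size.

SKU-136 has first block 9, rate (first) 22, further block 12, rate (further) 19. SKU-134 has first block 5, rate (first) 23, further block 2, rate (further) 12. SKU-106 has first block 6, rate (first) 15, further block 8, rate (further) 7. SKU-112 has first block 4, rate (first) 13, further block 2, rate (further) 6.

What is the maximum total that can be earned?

541

Treat each block as its own option and order by rate: SKU-134/tier1 23 > SKU-136/tier1 22 > SKU-136/tier2 19 > SKU-106/tier1 15 > SKU-112/tier1 13 > SKU-134/tier2 12 > SKU-106/tier2 7 > SKU-112/tier2 6.
SKU-134/tier1 (23): +5 ; 21 left.
SKU-136/tier1 (22): +9 ; 12 left.
SKU-136 tier2 at 19: fill all 12 ; 0 left.
Total = 23×5 + 22×9 + 19×12 = 541.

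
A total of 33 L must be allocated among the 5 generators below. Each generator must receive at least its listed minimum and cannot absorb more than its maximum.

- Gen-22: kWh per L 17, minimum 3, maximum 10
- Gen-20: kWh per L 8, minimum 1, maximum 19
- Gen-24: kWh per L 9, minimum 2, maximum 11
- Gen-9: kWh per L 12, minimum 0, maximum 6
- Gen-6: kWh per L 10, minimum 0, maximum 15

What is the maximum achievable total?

408

Meeting every minimum uses 3+1+2+0+0 = 6 L, leaving 27.
Order the generators by kWh per L: Gen-22 17 > Gen-9 12 > Gen-6 10 > Gen-24 9 > Gen-20 8.
Gen-22 takes 7 more to reach its cap of 10 → 20 left.
Give Gen-9 6 more to hit its cap of 6 → 14 left.
Gen-6: +14 (room for 15) → 14. Pool exhausted.
Total = 17×10 + 8×1 + 9×2 + 12×6 + 10×14 = 408.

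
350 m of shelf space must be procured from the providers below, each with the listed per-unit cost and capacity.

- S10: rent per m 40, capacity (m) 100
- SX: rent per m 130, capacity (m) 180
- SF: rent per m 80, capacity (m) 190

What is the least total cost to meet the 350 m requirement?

Use providers in increasing cost order.
S10 (40): use full 100 → 250 m to go.
SF (80): use full 190 → 60 m to go.
SX (130): take the remaining 60 → done.
Cost = 100×40 + 190×80 + 60×130 = 27000.

27000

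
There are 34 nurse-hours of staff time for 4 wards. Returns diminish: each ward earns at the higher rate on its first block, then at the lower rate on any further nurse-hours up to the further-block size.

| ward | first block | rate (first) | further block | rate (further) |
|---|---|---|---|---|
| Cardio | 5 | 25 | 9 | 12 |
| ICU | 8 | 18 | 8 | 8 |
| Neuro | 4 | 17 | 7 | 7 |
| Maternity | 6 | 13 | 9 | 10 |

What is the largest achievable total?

Treat each block as its own option and order by rate: Cardio/T1 25 > ICU/T1 18 > Neuro/T1 17 > Maternity/T1 13 > Cardio/T2 12 > Maternity/T2 10 > ICU/T2 8 > Neuro/T2 7.
Cardio T1 at 25: fill all 5 ; 29 left.
Fill ICU T1 block (8 at 18) ; 21 left.
Fill Neuro T1 block (4 at 17) ; 17 left.
Maternity/T1 (13): +6 ; 11 left.
Fill Cardio T2 block (9 at 12) ; 2 left.
Maternity T2 at 10: only 2 left, fill 2.
Total = 25×5 + 18×8 + 17×4 + 13×6 + 12×9 + 10×2 = 543.

543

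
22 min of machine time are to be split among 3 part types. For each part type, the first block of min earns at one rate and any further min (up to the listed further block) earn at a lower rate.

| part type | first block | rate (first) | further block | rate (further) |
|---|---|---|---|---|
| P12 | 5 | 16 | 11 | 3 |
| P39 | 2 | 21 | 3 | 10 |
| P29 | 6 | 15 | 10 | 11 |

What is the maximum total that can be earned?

311

Order all 6 blocks by rate: P39/tier1 21 > P12/tier1 16 > P29/tier1 15 > P29/tier2 11 > P39/tier2 10 > P12/tier2 3.
P39 tier1 at 21: fill all 2 — 20 left.
P12/tier1 (16): +5 — 15 left.
Fill P29 tier1 block (6 at 15) — 9 left.
P29/tier2: +9 of 10 at 11; pool empty.
Total = 21×2 + 16×5 + 15×6 + 11×9 = 311.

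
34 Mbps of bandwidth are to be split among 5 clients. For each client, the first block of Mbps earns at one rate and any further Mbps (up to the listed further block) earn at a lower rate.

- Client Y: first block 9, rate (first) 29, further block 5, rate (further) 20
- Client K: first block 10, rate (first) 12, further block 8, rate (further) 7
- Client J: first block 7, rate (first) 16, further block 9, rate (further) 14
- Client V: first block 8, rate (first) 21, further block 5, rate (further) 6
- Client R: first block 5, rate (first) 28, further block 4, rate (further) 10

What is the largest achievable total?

781

Order all 10 blocks by rate: Client Y/first 29 > Client R/first 28 > Client V/first 21 > Client Y/second 20 > Client J/first 16 > Client J/second 14 > Client K/first 12 > Client R/second 10 > Client K/second 7 > Client V/second 6.
Fill Client Y first block (9 at 29) — 25 left.
Fill Client R first block (5 at 28) — 20 left.
Client V/first (21): +8 — 12 left.
Client Y second at 20: fill all 5 — 7 left.
Client J/first (16): +7 — 0 left.
Total = 29×9 + 28×5 + 21×8 + 20×5 + 16×7 = 781.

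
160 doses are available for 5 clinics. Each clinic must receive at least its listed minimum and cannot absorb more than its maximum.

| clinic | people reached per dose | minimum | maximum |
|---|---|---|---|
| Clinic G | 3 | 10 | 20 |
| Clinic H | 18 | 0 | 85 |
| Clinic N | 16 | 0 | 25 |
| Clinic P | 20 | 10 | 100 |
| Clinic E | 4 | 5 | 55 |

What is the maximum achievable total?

Meeting every minimum uses 10+0+0+10+5 = 25 doses, leaving 135.
Order the clinics by people reached per dose: Clinic P 20 > Clinic H 18 > Clinic N 16 > Clinic E 4 > Clinic G 3.
Give Clinic P 90 more to hit its cap of 100 ; 45 left.
Only 45 left; Clinic H takes them to reach 45.
Total = 3×10 + 18×45 + 20×100 + 4×5 = 2860.

2860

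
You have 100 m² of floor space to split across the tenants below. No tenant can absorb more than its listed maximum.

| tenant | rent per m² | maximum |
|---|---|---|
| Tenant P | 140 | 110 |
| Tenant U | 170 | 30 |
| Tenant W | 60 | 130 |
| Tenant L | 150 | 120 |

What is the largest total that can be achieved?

15600

Highest rent per m² first: Tenant U 170 > Tenant L 150 > Tenant P 140 > Tenant W 60.
Tenant U takes 30 to reach its cap of 30 → 70 left.
Tenant L: +70 (room for 120) → 70. Pool exhausted.
Total = 170×30 + 150×70 = 15600.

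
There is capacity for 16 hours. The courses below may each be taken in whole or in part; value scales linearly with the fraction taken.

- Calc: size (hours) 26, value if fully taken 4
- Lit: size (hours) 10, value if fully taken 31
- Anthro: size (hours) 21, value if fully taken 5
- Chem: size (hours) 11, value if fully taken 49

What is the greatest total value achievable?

64.5

Sort by value density: Chem 49/11≈4.45, Lit 31/10≈3.1, Anthro 5/21≈0.238, Calc 4/26≈0.154.
Take all of Chem (11 hours, value 49) ; 5 hours left.
Only 5 hours remain; take 5/10 of Lit for value 31×5/10 = 15.5.
Total value = 64.5.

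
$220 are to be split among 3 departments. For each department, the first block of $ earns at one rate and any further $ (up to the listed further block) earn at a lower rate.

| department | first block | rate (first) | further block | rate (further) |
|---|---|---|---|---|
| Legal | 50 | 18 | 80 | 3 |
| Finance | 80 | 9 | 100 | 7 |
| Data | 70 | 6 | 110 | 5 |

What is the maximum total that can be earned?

Treat each block as its own option and order by rate: Legal/first 18 > Finance/first 9 > Finance/second 7 > Data/first 6 > Data/second 5 > Legal/second 3.
Fill Legal first block (50 at 18) — 170 left.
Fill Finance first block (80 at 9) — 90 left.
Finance second at 7: only 90 left, fill 90.
Total = 18×50 + 9×80 + 7×90 = 2250.

2250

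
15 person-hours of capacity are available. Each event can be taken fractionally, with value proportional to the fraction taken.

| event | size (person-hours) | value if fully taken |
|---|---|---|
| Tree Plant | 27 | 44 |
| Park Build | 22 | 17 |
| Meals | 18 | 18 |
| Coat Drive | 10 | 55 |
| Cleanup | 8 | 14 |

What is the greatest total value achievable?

Rank by value-to-size ratio: Coat Drive 55/10≈5.5, Cleanup 14/8≈1.75, Tree Plant 44/27≈1.63, Meals 18/18≈1, Park Build 17/22≈0.773.
Take all of Coat Drive (10 person-hours, value 55) — 5 person-hours left.
5 person-hours left: a 5/8 share of Cleanup gives 14×5/8 = 8.75.
Total value = 63.75.

63.75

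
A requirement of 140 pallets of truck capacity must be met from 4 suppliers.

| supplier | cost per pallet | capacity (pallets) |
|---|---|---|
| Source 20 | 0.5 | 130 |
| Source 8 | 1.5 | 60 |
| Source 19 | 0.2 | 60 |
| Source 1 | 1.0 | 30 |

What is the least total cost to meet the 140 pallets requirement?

52

Fill from the cheapest supplier first.
Source 19 (0.2): use full 60 — 80 pallets to go.
Source 20 at 0.5: take 80 of its 130 — requirement met.
Source 1, Source 8: unused.
Cost = 60×0.2 + 80×0.5 = 52.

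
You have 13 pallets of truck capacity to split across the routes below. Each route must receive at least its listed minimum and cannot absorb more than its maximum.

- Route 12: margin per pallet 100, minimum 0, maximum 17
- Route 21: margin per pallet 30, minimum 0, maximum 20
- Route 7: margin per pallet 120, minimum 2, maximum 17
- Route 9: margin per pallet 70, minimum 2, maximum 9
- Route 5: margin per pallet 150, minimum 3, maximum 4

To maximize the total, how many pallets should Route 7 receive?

Meeting every minimum uses 0+0+2+2+3 = 7 pallets, leaving 6.
Highest margin per pallet first: Route 5 150 > Route 7 120 > Route 12 100 > Route 9 70 > Route 21 30.
Give Route 5 1 more to hit its cap of 4 — 5 left.
Route 7: +5 (room for 15) → 7. Pool exhausted.

7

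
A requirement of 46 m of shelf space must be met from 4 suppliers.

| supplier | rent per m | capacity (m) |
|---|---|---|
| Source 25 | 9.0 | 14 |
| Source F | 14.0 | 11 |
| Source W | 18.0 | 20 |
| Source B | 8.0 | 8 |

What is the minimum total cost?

578

Use suppliers in increasing cost order.
Source B (8.0): use full 8 — 38 m to go.
Source 25 at 9.0: take all 14 m — 24 still needed.
Source F at 14.0: take all 11 m — 13 still needed.
Source W (18.0): take the remaining 13 — done.
Cost = 8×8.0 + 14×9.0 + 11×14.0 + 13×18.0 = 578.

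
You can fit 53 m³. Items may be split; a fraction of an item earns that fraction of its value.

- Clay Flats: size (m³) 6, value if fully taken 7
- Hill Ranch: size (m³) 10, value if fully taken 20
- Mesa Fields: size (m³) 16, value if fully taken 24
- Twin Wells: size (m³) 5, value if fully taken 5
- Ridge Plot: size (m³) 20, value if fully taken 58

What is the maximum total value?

110

Best value per unit of size first: Ridge Plot 58/20≈2.9, Hill Ranch 20/10≈2, Mesa Fields 24/16≈1.5, Clay Flats 7/6≈1.17, Twin Wells 5/5≈1.
Take all of Ridge Plot (20 m³, value 58) ; 33 m³ left.
Take all of Hill Ranch (10 m³, value 20) ; 23 m³ left.
Mesa Fields: take in full, 16 m³ for value 24 ; 7 left.
All 6 m³ of Clay Flats fit (value 7) ; 1 remain.
Fill the last 1 m³ with part of Twin Wells: 1/5 of it earns 1.
Total value = 110.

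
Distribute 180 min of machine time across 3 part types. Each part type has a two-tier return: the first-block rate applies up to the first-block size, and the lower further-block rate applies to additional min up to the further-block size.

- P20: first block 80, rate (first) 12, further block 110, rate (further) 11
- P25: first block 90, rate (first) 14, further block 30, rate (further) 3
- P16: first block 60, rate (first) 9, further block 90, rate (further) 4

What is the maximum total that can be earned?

2330

Rank every tier by rate: P25/T1 14 > P20/T1 12 > P20/T2 11 > P16/T1 9 > P16/T2 4 > P25/T2 3.
Fill P25 T1 block (90 at 14) — 90 left.
Fill P20 T1 block (80 at 12) — 10 left.
10 remain; put them into P20 T2 at 11.
Total = 14×90 + 12×80 + 11×10 = 2330.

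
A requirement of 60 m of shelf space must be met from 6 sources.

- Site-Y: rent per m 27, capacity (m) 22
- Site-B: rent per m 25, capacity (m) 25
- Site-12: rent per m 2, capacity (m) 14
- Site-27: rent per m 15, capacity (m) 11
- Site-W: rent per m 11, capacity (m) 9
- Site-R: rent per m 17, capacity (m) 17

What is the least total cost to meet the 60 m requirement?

806

Use sources in increasing cost order.
Take 14 from Site-12 at 2 ; need 46 more.
Take 9 from Site-W at 11 ; need 37 more.
Site-27 (15): use full 11 ; 26 m to go.
Site-R at 17: take all 17 m ; 9 still needed.
Site-B (25): take the remaining 9 ; done.
Site-Y: unused.
Cost = 14×2 + 9×11 + 11×15 + 17×17 + 9×25 = 806.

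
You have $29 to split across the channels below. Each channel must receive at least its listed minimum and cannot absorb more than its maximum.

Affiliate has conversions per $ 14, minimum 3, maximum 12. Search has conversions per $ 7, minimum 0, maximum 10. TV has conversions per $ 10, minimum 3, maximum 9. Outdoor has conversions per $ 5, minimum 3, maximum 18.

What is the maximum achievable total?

308

Meeting every minimum uses 3+0+3+3 = 9 $, leaving 20.
Order the channels by conversions per $: Affiliate 14 > TV 10 > Search 7 > Outdoor 5.
Affiliate: +9 to 12 (cap) — 11 left.
TV: +6 to 9 (cap) — 5 left.
Only 5 left; Search takes them to reach 5.
Total = 14×12 + 7×5 + 10×9 + 5×3 = 308.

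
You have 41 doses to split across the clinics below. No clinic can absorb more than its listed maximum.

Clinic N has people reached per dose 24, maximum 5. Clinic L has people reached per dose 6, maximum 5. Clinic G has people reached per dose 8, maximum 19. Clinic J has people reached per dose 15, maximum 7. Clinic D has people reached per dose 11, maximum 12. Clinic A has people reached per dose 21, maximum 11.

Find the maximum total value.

636

Order the clinics by people reached per dose: Clinic N 24 > Clinic A 21 > Clinic J 15 > Clinic D 11 > Clinic G 8 > Clinic L 6.
Give Clinic N 5 to hit its cap of 5 → 36 left.
Give Clinic A 11 to hit its cap of 11 → 25 left.
Clinic J takes 7 to reach its cap of 7 → 18 left.
Clinic D takes 12 to reach its cap of 12 → 6 left.
Clinic G: +6 (room for 19) → 6. Pool exhausted.
Total = 24×5 + 8×6 + 15×7 + 11×12 + 21×11 = 636.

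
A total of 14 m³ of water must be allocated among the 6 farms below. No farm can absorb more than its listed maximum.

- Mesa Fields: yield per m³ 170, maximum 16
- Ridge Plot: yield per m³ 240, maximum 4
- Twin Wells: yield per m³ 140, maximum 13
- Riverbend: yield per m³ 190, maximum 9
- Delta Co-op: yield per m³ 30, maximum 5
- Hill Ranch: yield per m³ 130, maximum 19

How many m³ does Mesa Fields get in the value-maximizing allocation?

1

Rank by yield per m³: Ridge Plot 240 > Riverbend 190 > Mesa Fields 170 > Twin Wells 140 > Hill Ranch 130 > Delta Co-op 30.
Ridge Plot: +4 to 4 (cap) → 10 left.
Riverbend takes 9 to reach its cap of 9 → 1 left.
Mesa Fields has room for 16 but only 1 remain, so it gets 1.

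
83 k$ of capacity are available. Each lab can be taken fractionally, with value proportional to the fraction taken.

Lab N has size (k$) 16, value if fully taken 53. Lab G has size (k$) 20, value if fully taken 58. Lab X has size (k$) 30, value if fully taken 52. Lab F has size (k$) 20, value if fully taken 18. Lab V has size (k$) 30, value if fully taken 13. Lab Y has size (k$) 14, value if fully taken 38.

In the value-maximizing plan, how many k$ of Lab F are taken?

3

Sort by value density: Lab N 53/16≈3.31, Lab G 58/20≈2.9, Lab Y 38/14≈2.71, Lab X 52/30≈1.73, Lab F 18/20≈0.9, Lab V 13/30≈0.433.
Take all of Lab N (16 k$, value 53) → 67 k$ left.
Lab G: take in full, 20 k$ for value 58 → 47 left.
Take all of Lab Y (14 k$, value 38) → 33 k$ left.
Lab X: take in full, 30 k$ for value 52 → 3 left.
Only 3 k$ remain; take 3/20 of Lab F for value 18×3/20 = 2.7.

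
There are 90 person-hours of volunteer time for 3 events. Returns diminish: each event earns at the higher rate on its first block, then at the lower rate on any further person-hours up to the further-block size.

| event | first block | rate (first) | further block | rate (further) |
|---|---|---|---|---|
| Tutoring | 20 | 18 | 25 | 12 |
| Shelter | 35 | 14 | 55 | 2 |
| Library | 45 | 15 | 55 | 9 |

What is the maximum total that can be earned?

1385

Treat each block as its own option and order by rate: Tutoring/T1 18 > Library/T1 15 > Shelter/T1 14 > Tutoring/T2 12 > Library/T2 9 > Shelter/T2 2.
Tutoring T1 at 18: fill all 20 ; 70 left.
Fill Library T1 block (45 at 15) ; 25 left.
Shelter/T1: +25 of 35 at 14; pool empty.
Total = 18×20 + 15×45 + 14×25 = 1385.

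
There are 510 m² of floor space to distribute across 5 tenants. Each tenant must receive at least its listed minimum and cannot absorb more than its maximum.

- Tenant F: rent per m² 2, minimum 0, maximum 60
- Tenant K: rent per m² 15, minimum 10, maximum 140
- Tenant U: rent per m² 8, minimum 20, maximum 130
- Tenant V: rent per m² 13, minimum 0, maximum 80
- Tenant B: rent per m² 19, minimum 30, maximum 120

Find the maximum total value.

6540

Meeting every minimum uses 0+10+20+0+30 = 60 m², leaving 450.
Order the tenants by rent per m²: Tenant B 19 > Tenant K 15 > Tenant V 13 > Tenant U 8 > Tenant F 2.
Give Tenant B 90 more to hit its cap of 120 ; 360 left.
Give Tenant K 130 more to hit its cap of 140 ; 230 left.
Tenant V takes 80 more to reach its cap of 80 ; 150 left.
Tenant U takes 110 more to reach its cap of 130 ; 40 left.
Tenant F: +40 (room for 60) → 40. Pool exhausted.
Total = 2×40 + 15×140 + 8×130 + 13×80 + 19×120 = 6540.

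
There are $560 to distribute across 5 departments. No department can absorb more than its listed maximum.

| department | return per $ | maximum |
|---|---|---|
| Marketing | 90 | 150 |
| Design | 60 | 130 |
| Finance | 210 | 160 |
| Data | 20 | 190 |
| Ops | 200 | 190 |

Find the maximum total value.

Highest return per $ first: Finance 210 > Ops 200 > Marketing 90 > Design 60 > Data 20.
Finance takes 160 to reach its cap of 160 → 400 left.
Ops: +190 to 190 (cap) → 210 left.
Give Marketing 150 to hit its cap of 150 → 60 left.
Design has room for 130 but only 60 remain, so it gets 60.
Total = 90×150 + 60×60 + 210×160 + 200×190 = 88700.

88700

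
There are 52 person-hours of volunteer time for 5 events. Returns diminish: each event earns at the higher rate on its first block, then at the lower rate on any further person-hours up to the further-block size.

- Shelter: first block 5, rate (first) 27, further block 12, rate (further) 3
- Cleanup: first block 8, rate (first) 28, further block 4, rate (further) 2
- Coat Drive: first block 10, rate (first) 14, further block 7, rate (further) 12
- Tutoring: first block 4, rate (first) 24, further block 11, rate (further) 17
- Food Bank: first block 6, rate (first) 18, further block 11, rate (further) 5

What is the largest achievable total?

Order all 10 blocks by rate: Cleanup/first 28 > Shelter/first 27 > Tutoring/first 24 > Food Bank/first 18 > Tutoring/second 17 > Coat Drive/first 14 > Coat Drive/second 12 > Food Bank/second 5 > Shelter/second 3 > Cleanup/second 2.
Fill Cleanup first block (8 at 28) — 44 left.
Fill Shelter first block (5 at 27) — 39 left.
Fill Tutoring first block (4 at 24) — 35 left.
Food Bank/first (18): +6 — 29 left.
Tutoring second at 17: fill all 11 — 18 left.
Fill Coat Drive first block (10 at 14) — 8 left.
Coat Drive second at 12: fill all 7 — 1 left.
Food Bank second at 5: only 1 left, fill 1.
Total = 28×8 + 27×5 + 24×4 + 18×6 + 17×11 + 14×10 + 12×7 + 5×1 = 979.

979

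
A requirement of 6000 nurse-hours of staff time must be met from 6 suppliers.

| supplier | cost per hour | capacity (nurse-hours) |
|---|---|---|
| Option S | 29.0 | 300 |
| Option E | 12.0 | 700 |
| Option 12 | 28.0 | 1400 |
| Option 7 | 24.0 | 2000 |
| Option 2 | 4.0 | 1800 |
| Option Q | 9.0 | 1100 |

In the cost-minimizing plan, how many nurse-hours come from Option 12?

400

Use suppliers in increasing cost order.
Take 1800 from Option 2 at 4.0 — need 4200 more.
Option Q (9.0): use full 1100 — 3100 nurse-hours to go.
Take 700 from Option E at 12.0 — need 2400 more.
Option 7 at 24.0: take all 2000 nurse-hours — 400 still needed.
Option 12 (28.0): take the remaining 400 — done.
Option S: unused.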